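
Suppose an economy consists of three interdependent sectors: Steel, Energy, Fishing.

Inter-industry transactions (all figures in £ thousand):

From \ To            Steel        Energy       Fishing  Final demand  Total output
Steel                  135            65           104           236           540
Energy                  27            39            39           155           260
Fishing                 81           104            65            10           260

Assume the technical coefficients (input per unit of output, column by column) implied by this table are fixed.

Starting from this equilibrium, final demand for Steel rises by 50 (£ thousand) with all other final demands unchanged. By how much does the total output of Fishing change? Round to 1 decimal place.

Δx_3 = 20.5

Technical coefficients a_ij = z_ij / X_j:
  a_11 = 135/540 = 0.25, a_21 = 27/540 = 0.05, a_31 = 81/540 = 0.15
  a_12 = 65/260 = 0.25, a_22 = 39/260 = 0.15, a_32 = 104/260 = 0.40
  a_13 = 104/260 = 0.40, a_23 = 39/260 = 0.15, a_33 = 65/260 = 0.25
I − A =
  [   0.75    -0.25    -0.40]
  [  -0.05     0.85    -0.15]
  [  -0.15    -0.40     0.75]
Cofactors of I−A, C_ij = (−1)^(i+j)·(minor ij) (rows/columns in the sector order above):
  C_11 = (0.85)(0.75) − (-0.15)(-0.40) = 0.5775
  C_12 = −[(-0.05)(0.75) − (-0.15)(-0.15)] = 0.0600
  C_13 = (-0.05)(-0.40) − (0.85)(-0.15) = 0.1475
  C_21 = −[(-0.25)(0.75) − (-0.40)(-0.40)] = 0.3475
  C_22 = (0.75)(0.75) − (-0.40)(-0.15) = 0.5025
  C_23 = −[(0.75)(-0.40) − (-0.25)(-0.15)] = 0.3375
  C_31 = (-0.25)(-0.15) − (-0.40)(0.85) = 0.3775
  C_32 = −[(0.75)(-0.15) − (-0.40)(-0.05)] = 0.1325
  C_33 = (0.75)(0.85) − (-0.25)(-0.05) = 0.6250
det(I−A) = Σ_j (I−A)_1j·C_1j = (0.75)(0.5775) + (-0.25)(0.0600) + (-0.40)(0.1475) = 0.359125
adj(I−A) = Cᵀ =
  [ 0.5775   0.3475   0.3775]
  [ 0.0600   0.5025   0.1325]
  [ 0.1475   0.3375   0.6250]
(I − A)⁻¹ = adj(I−A) / det(I−A) ≈
  [   1.6081     0.9676     1.0512]
  [   0.1671     1.3992     0.3690]
  [   0.4107     0.9398     1.7403]
Δx = (I − A)⁻¹ Δd with Δd having +50 in the Steel component and 0 elsewhere.
So Δx_3 = L_31 · (+50), where L_31 = adj(I−A)_31 / det(I−A) = 0.1475 / 0.359125.
Δx_3 = 0.1475 × (+50) / 0.359125 = 7.375 / 0.359125 ≈ 20.5.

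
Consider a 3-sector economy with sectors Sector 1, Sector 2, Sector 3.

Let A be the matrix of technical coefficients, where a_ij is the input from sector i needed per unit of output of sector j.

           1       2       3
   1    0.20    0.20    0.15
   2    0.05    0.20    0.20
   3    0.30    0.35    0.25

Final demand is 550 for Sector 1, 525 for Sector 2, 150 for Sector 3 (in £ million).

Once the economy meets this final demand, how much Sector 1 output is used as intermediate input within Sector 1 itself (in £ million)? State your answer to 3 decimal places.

I − A =
  [   0.80    -0.20    -0.15]
  [  -0.05     0.80    -0.20]
  [  -0.30    -0.35     0.75]
Cofactors of I−A, C_ij = (−1)^(i+j)·(minor ij) (rows/columns in the sector order above):
  C_11 = (0.80)(0.75) − (-0.20)(-0.35) = 0.5300
  C_12 = −[(-0.05)(0.75) − (-0.20)(-0.30)] = 0.0975
  C_13 = (-0.05)(-0.35) − (0.80)(-0.30) = 0.2575
  C_21 = −[(-0.20)(0.75) − (-0.15)(-0.35)] = 0.2025
  C_22 = (0.80)(0.75) − (-0.15)(-0.30) = 0.5550
  C_23 = −[(0.80)(-0.35) − (-0.20)(-0.30)] = 0.3400
  C_31 = (-0.20)(-0.20) − (-0.15)(0.80) = 0.1600
  C_32 = −[(0.80)(-0.20) − (-0.15)(-0.05)] = 0.1675
  C_33 = (0.80)(0.80) − (-0.20)(-0.05) = 0.6300
det(I−A) = Σ_j (I−A)_1j·C_1j = (0.80)(0.5300) + (-0.20)(0.0975) + (-0.15)(0.2575) = 0.365875
adj(I−A) = Cᵀ =
  [ 0.5300   0.2025   0.1600]
  [ 0.0975   0.5550   0.1675]
  [ 0.2575   0.3400   0.6300]
(I − A)⁻¹ = adj(I−A) / det(I−A) ≈
  [   1.4486     0.5535     0.4373]
  [   0.2665     1.5169     0.4578]
  [   0.7038     0.9293     1.7219]
First solve x = (I − A)⁻¹ d = adj(I−A)·d / det(I−A); in particular x_1 = (0.5300·550 + 0.2025·525 + 0.1600·150) / 0.365875 = 421.8125 / 0.365875 ≈ 1152.88691.
Intermediate flow from 1 to 1: z_11 = a_11 · x_1 = 0.20 × 421.8125 / 0.365875 = 84.3625 / 0.365875 ≈ 230.577.

z_11 = 230.577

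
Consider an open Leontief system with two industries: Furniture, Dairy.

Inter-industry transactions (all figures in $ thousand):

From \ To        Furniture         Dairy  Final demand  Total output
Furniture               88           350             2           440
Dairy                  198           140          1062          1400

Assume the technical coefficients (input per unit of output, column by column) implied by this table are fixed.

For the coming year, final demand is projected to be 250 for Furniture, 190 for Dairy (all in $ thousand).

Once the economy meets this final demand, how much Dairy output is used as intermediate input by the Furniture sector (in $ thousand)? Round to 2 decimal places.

z_DF = 201.85

Technical coefficients a_ij = z_ij / X_j:
  a_FF = 88/440 = 0.20, a_DF = 198/440 = 0.45
  a_FD = 350/1400 = 0.25, a_DD = 140/1400 = 0.10
I − A =
  [   0.80    -0.25]
  [  -0.45     0.90]
det(I−A) = (0.80)(0.90) − (-0.25)(-0.45) = 0.6075
adj(I−A) = [[0.90, 0.25], [0.45, 0.80]]
(I − A)⁻¹ = adj(I−A) / det(I−A) ≈
  [   1.4815     0.4115]
  [   0.7407     1.3169]
First solve x = (I − A)⁻¹ d = adj(I−A)·d / det(I−A); in particular x_F = (0.90·250 + 0.25·190) / 0.6075 = 272.50 / 0.6075 ≈ 448.5597.
Intermediate flow from D to F: z_DF = a_DF · x_F = 0.45 × 272.50 / 0.6075 = 122.625 / 0.6075 ≈ 201.85.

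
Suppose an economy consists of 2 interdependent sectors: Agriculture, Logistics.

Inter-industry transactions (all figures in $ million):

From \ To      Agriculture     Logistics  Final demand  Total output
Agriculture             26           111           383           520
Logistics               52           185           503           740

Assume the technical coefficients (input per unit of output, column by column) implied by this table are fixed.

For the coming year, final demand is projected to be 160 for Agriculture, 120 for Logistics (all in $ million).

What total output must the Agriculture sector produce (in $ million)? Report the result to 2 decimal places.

Technical coefficients a_ij = z_ij / X_j:
  a_11 = 26/520 = 0.05, a_21 = 52/520 = 0.10
  a_12 = 111/740 = 0.15, a_22 = 185/740 = 0.25
I − A =
  [   0.95    -0.15]
  [  -0.10     0.75]
det(I−A) = (0.95)(0.75) − (-0.15)(-0.10) = 0.6975
adj(I−A) = [[0.75, 0.15], [0.10, 0.95]]
(I − A)⁻¹ = adj(I−A) / det(I−A) ≈
  [   1.0753     0.2151]
  [   0.1434     1.3620]
x = (I − A)⁻¹ d = adj(I−A)·d / det(I−A), with det(I−A) = 0.6975:
  x_1 = (0.75·160 + 0.15·120) / 0.6975 = 138.00 / 0.6975 ≈ 197.85
  x_2 = (0.10·160 + 0.95·120) / 0.6975 = 130.00 / 0.6975 ≈ 186.38

x_1 = 197.85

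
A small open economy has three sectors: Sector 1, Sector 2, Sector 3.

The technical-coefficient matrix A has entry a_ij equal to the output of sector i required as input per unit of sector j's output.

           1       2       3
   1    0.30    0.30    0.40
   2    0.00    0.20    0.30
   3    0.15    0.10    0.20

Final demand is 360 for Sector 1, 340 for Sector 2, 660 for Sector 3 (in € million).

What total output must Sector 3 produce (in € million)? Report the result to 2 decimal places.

x_3 = 1236.39

I − A =
  [   0.70    -0.30    -0.40]
  [   0.00     0.80    -0.30]
  [  -0.15    -0.10     0.80]
Cofactors of I−A, C_ij = (−1)^(i+j)·(minor ij) (rows/columns in the sector order above):
  C_11 = (0.80)(0.80) − (-0.30)(-0.10) = 0.6100
  C_12 = −[(0.00)(0.80) − (-0.30)(-0.15)] = 0.0450
  C_13 = (0.00)(-0.10) − (0.80)(-0.15) = 0.1200
  C_21 = −[(-0.30)(0.80) − (-0.40)(-0.10)] = 0.2800
  C_22 = (0.70)(0.80) − (-0.40)(-0.15) = 0.5000
  C_23 = −[(0.70)(-0.10) − (-0.30)(-0.15)] = 0.1150
  C_31 = (-0.30)(-0.30) − (-0.40)(0.80) = 0.4100
  C_32 = −[(0.70)(-0.30) − (-0.40)(0.00)] = 0.2100
  C_33 = (0.70)(0.80) − (-0.30)(0.00) = 0.5600
det(I−A) = Σ_j (I−A)_1j·C_1j = (0.70)(0.6100) + (-0.30)(0.0450) + (-0.40)(0.1200) = 0.3655
adj(I−A) = Cᵀ =
  [ 0.6100   0.2800   0.4100]
  [ 0.0450   0.5000   0.2100]
  [ 0.1200   0.1150   0.5600]
(I − A)⁻¹ = adj(I−A) / det(I−A) ≈
  [   1.6689     0.7661     1.1218]
  [   0.1231     1.3680     0.5746]
  [   0.3283     0.3146     1.5321]
x = (I − A)⁻¹ d = adj(I−A)·d / det(I−A), with det(I−A) = 0.3655:
  x_1 = (0.6100·360 + 0.2800·340 + 0.4100·660) / 0.3655 = 585.40 / 0.3655 ≈ 1601.64
  x_2 = (0.0450·360 + 0.5000·340 + 0.2100·660) / 0.3655 = 324.80 / 0.3655 ≈ 888.65
  x_3 = (0.1200·360 + 0.1150·340 + 0.5600·660) / 0.3655 = 451.90 / 0.3655 ≈ 1236.39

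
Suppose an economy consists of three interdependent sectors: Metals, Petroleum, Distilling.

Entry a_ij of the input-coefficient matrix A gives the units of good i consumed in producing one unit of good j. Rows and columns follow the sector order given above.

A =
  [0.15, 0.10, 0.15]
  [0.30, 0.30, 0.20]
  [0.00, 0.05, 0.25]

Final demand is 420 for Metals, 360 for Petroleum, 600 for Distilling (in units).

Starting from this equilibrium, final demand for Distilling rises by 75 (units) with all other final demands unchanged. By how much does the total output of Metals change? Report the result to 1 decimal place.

I − A =
  [   0.85    -0.10    -0.15]
  [  -0.30     0.70    -0.20]
  [   0.00    -0.05     0.75]
Cofactors of I−A, C_ij = (−1)^(i+j)·(minor ij) (rows/columns in the sector order above):
  C_11 = (0.70)(0.75) − (-0.20)(-0.05) = 0.5150
  C_12 = −[(-0.30)(0.75) − (-0.20)(0.00)] = 0.2250
  C_13 = (-0.30)(-0.05) − (0.70)(0.00) = 0.0150
  C_21 = −[(-0.10)(0.75) − (-0.15)(-0.05)] = 0.0825
  C_22 = (0.85)(0.75) − (-0.15)(0.00) = 0.6375
  C_23 = −[(0.85)(-0.05) − (-0.10)(0.00)] = 0.0425
  C_31 = (-0.10)(-0.20) − (-0.15)(0.70) = 0.1250
  C_32 = −[(0.85)(-0.20) − (-0.15)(-0.30)] = 0.2150
  C_33 = (0.85)(0.70) − (-0.10)(-0.30) = 0.5650
det(I−A) = Σ_j (I−A)_1j·C_1j = (0.85)(0.5150) + (-0.10)(0.2250) + (-0.15)(0.0150) = 0.4130
adj(I−A) = Cᵀ =
  [ 0.5150   0.0825   0.1250]
  [ 0.2250   0.6375   0.2150]
  [ 0.0150   0.0425   0.5650]
(I − A)⁻¹ = adj(I−A) / det(I−A) ≈
  [   1.2470     0.1998     0.3027]
  [   0.5448     1.5436     0.5206]
  [   0.0363     0.1029     1.3680]
Δx = (I − A)⁻¹ Δd with Δd having +75 in the Distilling component and 0 elsewhere.
So Δx_1 = L_13 · (+75), where L_13 = adj(I−A)_13 / det(I−A) = 0.1250 / 0.4130.
Δx_1 = 0.1250 × (+75) / 0.4130 = 9.375 / 0.4130 ≈ 22.7.

Δx_1 = 22.7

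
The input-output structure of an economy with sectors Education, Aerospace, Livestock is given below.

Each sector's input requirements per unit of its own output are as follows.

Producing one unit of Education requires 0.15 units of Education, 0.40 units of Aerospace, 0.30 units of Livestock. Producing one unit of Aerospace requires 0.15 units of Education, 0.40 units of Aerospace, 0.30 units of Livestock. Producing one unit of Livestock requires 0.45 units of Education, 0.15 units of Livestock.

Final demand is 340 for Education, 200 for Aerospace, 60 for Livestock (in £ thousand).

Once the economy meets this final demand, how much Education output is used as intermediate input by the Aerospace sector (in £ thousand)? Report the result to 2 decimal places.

I − A =
  [   0.85    -0.15    -0.45]
  [  -0.40     0.60     0.00]
  [  -0.30    -0.30     0.85]
Cofactors of I−A, C_ij = (−1)^(i+j)·(minor ij) (rows/columns in the sector order above):
  C_11 = (0.60)(0.85) − (0.00)(-0.30) = 0.5100
  C_12 = −[(-0.40)(0.85) − (0.00)(-0.30)] = 0.3400
  C_13 = (-0.40)(-0.30) − (0.60)(-0.30) = 0.3000
  C_21 = −[(-0.15)(0.85) − (-0.45)(-0.30)] = 0.2625
  C_22 = (0.85)(0.85) − (-0.45)(-0.30) = 0.5875
  C_23 = −[(0.85)(-0.30) − (-0.15)(-0.30)] = 0.3000
  C_31 = (-0.15)(0.00) − (-0.45)(0.60) = 0.2700
  C_32 = −[(0.85)(0.00) − (-0.45)(-0.40)] = 0.1800
  C_33 = (0.85)(0.60) − (-0.15)(-0.40) = 0.4500
det(I−A) = Σ_j (I−A)_1j·C_1j = (0.85)(0.5100) + (-0.15)(0.3400) + (-0.45)(0.3000) = 0.2475
adj(I−A) = Cᵀ =
  [ 0.5100   0.2625   0.2700]
  [ 0.3400   0.5875   0.1800]
  [ 0.3000   0.3000   0.4500]
(I − A)⁻¹ = adj(I−A) / det(I−A) ≈
  [   2.0606     1.0606     1.0909]
  [   1.3737     2.3737     0.7273]
  [   1.2121     1.2121     1.8182]
First solve x = (I − A)⁻¹ d = adj(I−A)·d / det(I−A); in particular x_2 = (0.3400·340 + 0.5875·200 + 0.1800·60) / 0.2475 = 243.90 / 0.2475 ≈ 985.4545.
Intermediate flow from 1 to 2: z_12 = a_12 · x_2 = 0.15 × 243.90 / 0.2475 = 36.585 / 0.2475 ≈ 147.82.

z_12 = 147.82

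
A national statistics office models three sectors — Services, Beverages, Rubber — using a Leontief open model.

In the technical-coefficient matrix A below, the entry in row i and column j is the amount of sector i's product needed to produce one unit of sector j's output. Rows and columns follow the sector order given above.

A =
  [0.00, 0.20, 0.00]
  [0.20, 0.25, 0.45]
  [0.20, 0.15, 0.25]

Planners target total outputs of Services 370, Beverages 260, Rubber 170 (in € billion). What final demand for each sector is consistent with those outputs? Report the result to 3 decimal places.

I − A =
  [   1.00    -0.20     0.00]
  [  -0.20     0.75    -0.45]
  [  -0.20    -0.15     0.75]
d = (I − A) x:
  d_S = (+1.00)·370 + (-0.20)·260 + (+0.00)·170 = 318.000
  d_B = (-0.20)·370 + (+0.75)·260 + (-0.45)·170 = 44.500
  d_R = (-0.20)·370 + (-0.15)·260 + (+0.75)·170 = 14.500

d_S = 318.000, d_B = 44.500, d_R = 14.500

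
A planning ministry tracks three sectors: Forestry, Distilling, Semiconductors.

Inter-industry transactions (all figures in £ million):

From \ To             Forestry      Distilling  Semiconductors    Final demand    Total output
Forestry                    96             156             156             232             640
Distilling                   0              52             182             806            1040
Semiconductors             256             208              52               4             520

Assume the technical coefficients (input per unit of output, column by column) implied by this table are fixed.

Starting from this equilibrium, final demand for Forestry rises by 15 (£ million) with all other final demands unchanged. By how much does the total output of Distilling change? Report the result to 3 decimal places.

Δx_D = 3.946

Technical coefficients a_ij = z_ij / X_j:
  a_FF = 96/640 = 0.15, a_DF = 0/640 = 0.00, a_SF = 256/640 = 0.40
  a_FD = 156/1040 = 0.15, a_DD = 52/1040 = 0.05, a_SD = 208/1040 = 0.20
  a_FS = 156/520 = 0.30, a_DS = 182/520 = 0.35, a_SS = 52/520 = 0.10
I − A =
  [   0.85    -0.15    -0.30]
  [   0.00     0.95    -0.35]
  [  -0.40    -0.20     0.90]
Cofactors of I−A, C_ij = (−1)^(i+j)·(minor ij) (rows/columns in the sector order above):
  C_11 = (0.95)(0.90) − (-0.35)(-0.20) = 0.7850
  C_12 = −[(0.00)(0.90) − (-0.35)(-0.40)] = 0.1400
  C_13 = (0.00)(-0.20) − (0.95)(-0.40) = 0.3800
  C_21 = −[(-0.15)(0.90) − (-0.30)(-0.20)] = 0.1950
  C_22 = (0.85)(0.90) − (-0.30)(-0.40) = 0.6450
  C_23 = −[(0.85)(-0.20) − (-0.15)(-0.40)] = 0.2300
  C_31 = (-0.15)(-0.35) − (-0.30)(0.95) = 0.3375
  C_32 = −[(0.85)(-0.35) − (-0.30)(0.00)] = 0.2975
  C_33 = (0.85)(0.95) − (-0.15)(0.00) = 0.8075
det(I−A) = Σ_j (I−A)_1j·C_1j = (0.85)(0.7850) + (-0.15)(0.1400) + (-0.30)(0.3800) = 0.53225
adj(I−A) = Cᵀ =
  [ 0.7850   0.1950   0.3375]
  [ 0.1400   0.6450   0.2975]
  [ 0.3800   0.2300   0.8075]
(I − A)⁻¹ = adj(I−A) / det(I−A) ≈
  [   1.4749     0.3664     0.6341]
  [   0.2630     1.2118     0.5589]
  [   0.7140     0.4321     1.5171]
Δx = (I − A)⁻¹ Δd with Δd having +15 in the Forestry component and 0 elsewhere.
So Δx_D = L_DF · (+15), where L_DF = adj(I−A)_DF / det(I−A) = 0.1400 / 0.53225.
Δx_D = 0.1400 × (+15) / 0.53225 = 2.10 / 0.53225 ≈ 3.946.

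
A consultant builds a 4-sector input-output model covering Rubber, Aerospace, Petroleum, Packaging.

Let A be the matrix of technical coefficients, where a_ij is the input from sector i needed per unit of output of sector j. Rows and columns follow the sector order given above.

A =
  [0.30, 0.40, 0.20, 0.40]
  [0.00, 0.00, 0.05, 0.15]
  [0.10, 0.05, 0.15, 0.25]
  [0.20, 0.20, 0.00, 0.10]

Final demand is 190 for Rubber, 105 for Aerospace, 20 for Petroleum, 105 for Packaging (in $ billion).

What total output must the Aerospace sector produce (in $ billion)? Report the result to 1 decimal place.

I − A =
  [   0.70    -0.40    -0.20    -0.40]
  [   0.00     1.00    -0.05    -0.15]
  [  -0.10    -0.05     0.85    -0.25]
  [  -0.20    -0.20     0.00     0.90]
Compute the cofactors C_ij = (−1)^(i+j)·(3×3 minor ij) of I−A; the adjugate is their transpose:
adj(I−A) = Cᵀ =
  [ 0.73475   0.39300   0.19600   0.44650]
  [ 0.03250   0.43950   0.03350   0.09700]
  [ 0.13850   0.12650   0.51700   0.22625]
  [ 0.17050   0.18500   0.05100   0.57125]
det(I−A) = Σ_j (I−A)_1j·C_1j = (0.70)(0.73475) + (-0.40)(0.03250) + (-0.20)(0.13850) + (-0.40)(0.17050) = 0.405425
(I − A)⁻¹ = adj(I−A) / det(I−A) ≈
  [   1.8123     0.9694     0.4834     1.1013]
  [   0.0802     1.0840     0.0826     0.2393]
  [   0.3416     0.3120     1.2752     0.5581]
  [   0.4205     0.4563     0.1258     1.4090]
x = (I − A)⁻¹ d = adj(I−A)·d / det(I−A), with det(I−A) = 0.405425:
  x_1 = (0.73475·190 + 0.39300·105 + 0.19600·20 + 0.44650·105) / 0.405425 = 231.67 / 0.405425 ≈ 571.4
  x_2 = (0.03250·190 + 0.43950·105 + 0.03350·20 + 0.09700·105) / 0.405425 = 63.1775 / 0.405425 ≈ 155.8
  x_3 = (0.13850·190 + 0.12650·105 + 0.51700·20 + 0.22625·105) / 0.405425 = 73.69375 / 0.405425 ≈ 181.8
  x_4 = (0.17050·190 + 0.18500·105 + 0.05100·20 + 0.57125·105) / 0.405425 = 112.82125 / 0.405425 ≈ 278.3

x_2 = 155.8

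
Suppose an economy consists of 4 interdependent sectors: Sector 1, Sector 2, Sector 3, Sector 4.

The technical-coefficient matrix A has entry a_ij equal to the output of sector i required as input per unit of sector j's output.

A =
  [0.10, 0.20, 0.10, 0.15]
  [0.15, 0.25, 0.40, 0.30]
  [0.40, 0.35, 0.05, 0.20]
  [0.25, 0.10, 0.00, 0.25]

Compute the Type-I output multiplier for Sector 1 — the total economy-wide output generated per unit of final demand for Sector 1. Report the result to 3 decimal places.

I − A =
  [   0.90    -0.20    -0.10    -0.15]
  [  -0.15     0.75    -0.40    -0.30]
  [  -0.40    -0.35     0.95    -0.20]
  [  -0.25    -0.10     0.00     0.75]
Compute the cofactors C_ij = (−1)^(i+j)·(3×3 minor ij) of I−A; the adjugate is their transpose:
adj(I−A) = Cᵀ =
  [ 0.392875   0.185000   0.119250   0.184375]
  [ 0.318125   0.570625   0.273750   0.364875]
  [ 0.319125   0.317125   0.411375   0.300375]
  [ 0.173375   0.137750   0.076250   0.419500]
det(I−A) = Σ_j (I−A)_1j·C_1j = (0.90)(0.392875) + (-0.20)(0.318125) + (-0.10)(0.319125) + (-0.15)(0.173375) = 0.23204375
(I − A)⁻¹ = adj(I−A) / det(I−A) ≈
  [   1.6931     0.7973     0.5139     0.7946]
  [   1.3710     2.4591     1.1797     1.5724]
  [   1.3753     1.3667     1.7728     1.2945]
  [   0.7472     0.5936     0.3286     1.8078]
The output multiplier for sector j is the column-j sum of the Leontief inverse (I − A)⁻¹ = adj(I−A) / det(I−A).
Column 1 of adj(I−A): (0.392875, 0.318125, 0.319125, 0.173375); det(I−A) = 0.23204375.
m_1 = (0.392875 + 0.318125 + 0.319125 + 0.173375) / 0.23204375 = 1.2035 / 0.23204375 ≈ 5.187.

m_1 = 5.187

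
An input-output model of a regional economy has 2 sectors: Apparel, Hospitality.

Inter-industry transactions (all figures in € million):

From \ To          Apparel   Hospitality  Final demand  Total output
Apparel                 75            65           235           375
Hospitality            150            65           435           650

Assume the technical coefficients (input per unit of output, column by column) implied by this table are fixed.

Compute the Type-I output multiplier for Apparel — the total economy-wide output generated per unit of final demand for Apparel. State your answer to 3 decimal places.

m_1 = 1.912

Technical coefficients a_ij = z_ij / X_j:
  a_11 = 75/375 = 0.20, a_21 = 150/375 = 0.40
  a_12 = 65/650 = 0.10, a_22 = 65/650 = 0.10
I − A =
  [   0.80    -0.10]
  [  -0.40     0.90]
det(I−A) = (0.80)(0.90) − (-0.10)(-0.40) = 0.6800
adj(I−A) = [[0.90, 0.10], [0.40, 0.80]]
(I − A)⁻¹ = adj(I−A) / det(I−A) ≈
  [   1.3235     0.1471]
  [   0.5882     1.1765]
The output multiplier for sector j is the column-j sum of the Leontief inverse (I − A)⁻¹ = adj(I−A) / det(I−A).
Column 1 of adj(I−A): (0.90, 0.40); det(I−A) = 0.6800.
m_1 = (0.90 + 0.40) / 0.6800 = 1.30 / 0.6800 ≈ 1.912.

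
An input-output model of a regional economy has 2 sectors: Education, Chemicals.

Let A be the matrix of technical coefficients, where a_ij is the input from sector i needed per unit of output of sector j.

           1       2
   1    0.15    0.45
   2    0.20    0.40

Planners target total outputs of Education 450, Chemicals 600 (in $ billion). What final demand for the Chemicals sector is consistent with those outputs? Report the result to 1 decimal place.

d_2 = 270.0

I − A =
  [   0.85    -0.45]
  [  -0.20     0.60]
d = (I − A) x:
  d_1 = (+0.85)·450 + (-0.45)·600 = 112.5
  d_2 = (-0.20)·450 + (+0.60)·600 = 270.0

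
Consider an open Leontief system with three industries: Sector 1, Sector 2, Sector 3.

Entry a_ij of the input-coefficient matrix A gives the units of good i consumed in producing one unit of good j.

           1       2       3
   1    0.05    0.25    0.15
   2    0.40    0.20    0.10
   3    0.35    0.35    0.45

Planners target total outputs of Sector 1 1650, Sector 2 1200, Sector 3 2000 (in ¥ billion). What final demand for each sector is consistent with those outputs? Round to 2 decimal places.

I − A =
  [   0.95    -0.25    -0.15]
  [  -0.40     0.80    -0.10]
  [  -0.35    -0.35     0.55]
d = (I − A) x:
  d_1 = (+0.95)·1650 + (-0.25)·1200 + (-0.15)·2000 = 967.50
  d_2 = (-0.40)·1650 + (+0.80)·1200 + (-0.10)·2000 = 100.00
  d_3 = (-0.35)·1650 + (-0.35)·1200 + (+0.55)·2000 = 102.50

d_1 = 967.50, d_2 = 100.00, d_3 = 102.50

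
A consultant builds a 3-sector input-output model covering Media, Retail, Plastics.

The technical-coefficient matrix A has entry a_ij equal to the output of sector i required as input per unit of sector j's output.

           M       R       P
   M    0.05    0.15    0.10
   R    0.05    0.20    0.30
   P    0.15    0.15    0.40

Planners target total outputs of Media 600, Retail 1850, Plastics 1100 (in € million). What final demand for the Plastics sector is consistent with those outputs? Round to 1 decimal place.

d_P = 292.5

I − A =
  [   0.95    -0.15    -0.10]
  [  -0.05     0.80    -0.30]
  [  -0.15    -0.15     0.60]
d = (I − A) x:
  d_M = (+0.95)·600 + (-0.15)·1850 + (-0.10)·1100 = 182.5
  d_R = (-0.05)·600 + (+0.80)·1850 + (-0.30)·1100 = 1120.0
  d_P = (-0.15)·600 + (-0.15)·1850 + (+0.60)·1100 = 292.5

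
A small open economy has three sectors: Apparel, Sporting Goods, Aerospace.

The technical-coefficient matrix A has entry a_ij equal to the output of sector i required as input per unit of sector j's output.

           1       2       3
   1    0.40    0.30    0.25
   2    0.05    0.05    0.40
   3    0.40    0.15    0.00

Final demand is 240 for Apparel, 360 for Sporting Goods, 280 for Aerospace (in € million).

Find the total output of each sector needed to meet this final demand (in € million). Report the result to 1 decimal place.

x_1 = 1163.2, x_2 = 804.8, x_3 = 866.0

I − A =
  [   0.60    -0.30    -0.25]
  [  -0.05     0.95    -0.40]
  [  -0.40    -0.15     1.00]
Cofactors of I−A, C_ij = (−1)^(i+j)·(minor ij) (rows/columns in the sector order above):
  C_11 = (0.95)(1.00) − (-0.40)(-0.15) = 0.8900
  C_12 = −[(-0.05)(1.00) − (-0.40)(-0.40)] = 0.2100
  C_13 = (-0.05)(-0.15) − (0.95)(-0.40) = 0.3875
  C_21 = −[(-0.30)(1.00) − (-0.25)(-0.15)] = 0.3375
  C_22 = (0.60)(1.00) − (-0.25)(-0.40) = 0.5000
  C_23 = −[(0.60)(-0.15) − (-0.30)(-0.40)] = 0.2100
  C_31 = (-0.30)(-0.40) − (-0.25)(0.95) = 0.3575
  C_32 = −[(0.60)(-0.40) − (-0.25)(-0.05)] = 0.2525
  C_33 = (0.60)(0.95) − (-0.30)(-0.05) = 0.5550
det(I−A) = Σ_j (I−A)_1j·C_1j = (0.60)(0.8900) + (-0.30)(0.2100) + (-0.25)(0.3875) = 0.374125
adj(I−A) = Cᵀ =
  [ 0.8900   0.3375   0.3575]
  [ 0.2100   0.5000   0.2525]
  [ 0.3875   0.2100   0.5550]
(I − A)⁻¹ = adj(I−A) / det(I−A) ≈
  [   2.3789     0.9021     0.9556]
  [   0.5613     1.3365     0.6749]
  [   1.0358     0.5613     1.4835]
x = (I − A)⁻¹ d = adj(I−A)·d / det(I−A), with det(I−A) = 0.374125:
  x_1 = (0.8900·240 + 0.3375·360 + 0.3575·280) / 0.374125 = 435.20 / 0.374125 ≈ 1163.2
  x_2 = (0.2100·240 + 0.5000·360 + 0.2525·280) / 0.374125 = 301.10 / 0.374125 ≈ 804.8
  x_3 = (0.3875·240 + 0.2100·360 + 0.5550·280) / 0.374125 = 324.00 / 0.374125 ≈ 866.0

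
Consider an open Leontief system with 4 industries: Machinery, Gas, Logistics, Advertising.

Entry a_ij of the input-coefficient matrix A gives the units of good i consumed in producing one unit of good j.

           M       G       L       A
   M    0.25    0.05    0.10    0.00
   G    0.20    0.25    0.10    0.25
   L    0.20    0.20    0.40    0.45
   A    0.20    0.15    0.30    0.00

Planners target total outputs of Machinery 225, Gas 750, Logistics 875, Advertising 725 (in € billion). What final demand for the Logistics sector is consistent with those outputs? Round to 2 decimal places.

I − A =
  [   0.75    -0.05    -0.10     0.00]
  [  -0.20     0.75    -0.10    -0.25]
  [  -0.20    -0.20     0.60    -0.45]
  [  -0.20    -0.15    -0.30     1.00]
d = (I − A) x:
  d_M = (+0.75)·225 + (-0.05)·750 + (-0.10)·875 + (+0.00)·725 = 43.75
  d_G = (-0.20)·225 + (+0.75)·750 + (-0.10)·875 + (-0.25)·725 = 248.75
  d_L = (-0.20)·225 + (-0.20)·750 + (+0.60)·875 + (-0.45)·725 = 3.75
  d_A = (-0.20)·225 + (-0.15)·750 + (-0.30)·875 + (+1.00)·725 = 305.00

d_L = 3.75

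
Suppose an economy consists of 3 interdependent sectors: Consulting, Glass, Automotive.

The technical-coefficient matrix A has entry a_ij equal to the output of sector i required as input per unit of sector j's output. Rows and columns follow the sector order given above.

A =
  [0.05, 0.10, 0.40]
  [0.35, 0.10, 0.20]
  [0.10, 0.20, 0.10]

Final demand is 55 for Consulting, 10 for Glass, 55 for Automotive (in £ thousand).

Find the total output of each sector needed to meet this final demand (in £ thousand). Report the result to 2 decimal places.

I − A =
  [   0.95    -0.10    -0.40]
  [  -0.35     0.90    -0.20]
  [  -0.10    -0.20     0.90]
Cofactors of I−A, C_ij = (−1)^(i+j)·(minor ij) (rows/columns in the sector order above):
  C_11 = (0.90)(0.90) − (-0.20)(-0.20) = 0.7700
  C_12 = −[(-0.35)(0.90) − (-0.20)(-0.10)] = 0.3350
  C_13 = (-0.35)(-0.20) − (0.90)(-0.10) = 0.1600
  C_21 = −[(-0.10)(0.90) − (-0.40)(-0.20)] = 0.1700
  C_22 = (0.95)(0.90) − (-0.40)(-0.10) = 0.8150
  C_23 = −[(0.95)(-0.20) − (-0.10)(-0.10)] = 0.2000
  C_31 = (-0.10)(-0.20) − (-0.40)(0.90) = 0.3800
  C_32 = −[(0.95)(-0.20) − (-0.40)(-0.35)] = 0.3300
  C_33 = (0.95)(0.90) − (-0.10)(-0.35) = 0.8200
det(I−A) = Σ_j (I−A)_1j·C_1j = (0.95)(0.7700) + (-0.10)(0.3350) + (-0.40)(0.1600) = 0.6340
adj(I−A) = Cᵀ =
  [ 0.7700   0.1700   0.3800]
  [ 0.3350   0.8150   0.3300]
  [ 0.1600   0.2000   0.8200]
(I − A)⁻¹ = adj(I−A) / det(I−A) ≈
  [   1.2145     0.2681     0.5994]
  [   0.5284     1.2855     0.5205]
  [   0.2524     0.3155     1.2934]
x = (I − A)⁻¹ d = adj(I−A)·d / det(I−A), with det(I−A) = 0.6340:
  x_C = (0.7700·55 + 0.1700·10 + 0.3800·55) / 0.6340 = 64.95 / 0.6340 ≈ 102.44
  x_G = (0.3350·55 + 0.8150·10 + 0.3300·55) / 0.6340 = 44.725 / 0.6340 ≈ 70.54
  x_A = (0.1600·55 + 0.2000·10 + 0.8200·55) / 0.6340 = 55.90 / 0.6340 ≈ 88.17

x_C = 102.44, x_G = 70.54, x_A = 88.17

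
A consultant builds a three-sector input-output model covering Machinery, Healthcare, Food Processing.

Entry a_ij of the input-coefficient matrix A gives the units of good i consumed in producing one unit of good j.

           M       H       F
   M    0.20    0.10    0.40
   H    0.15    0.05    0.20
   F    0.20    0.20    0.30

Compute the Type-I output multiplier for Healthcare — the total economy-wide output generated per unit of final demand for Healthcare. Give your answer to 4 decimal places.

m_H = 2.0377

I − A =
  [   0.80    -0.10    -0.40]
  [  -0.15     0.95    -0.20]
  [  -0.20    -0.20     0.70]
Cofactors of I−A, C_ij = (−1)^(i+j)·(minor ij) (rows/columns in the sector order above):
  C_11 = (0.95)(0.70) − (-0.20)(-0.20) = 0.6250
  C_12 = −[(-0.15)(0.70) − (-0.20)(-0.20)] = 0.1450
  C_13 = (-0.15)(-0.20) − (0.95)(-0.20) = 0.2200
  C_21 = −[(-0.10)(0.70) − (-0.40)(-0.20)] = 0.1500
  C_22 = (0.80)(0.70) − (-0.40)(-0.20) = 0.4800
  C_23 = −[(0.80)(-0.20) − (-0.10)(-0.20)] = 0.1800
  C_31 = (-0.10)(-0.20) − (-0.40)(0.95) = 0.4000
  C_32 = −[(0.80)(-0.20) − (-0.40)(-0.15)] = 0.2200
  C_33 = (0.80)(0.95) − (-0.10)(-0.15) = 0.7450
det(I−A) = Σ_j (I−A)_1j·C_1j = (0.80)(0.6250) + (-0.10)(0.1450) + (-0.40)(0.2200) = 0.3975
adj(I−A) = Cᵀ =
  [ 0.6250   0.1500   0.4000]
  [ 0.1450   0.4800   0.2200]
  [ 0.2200   0.1800   0.7450]
(I − A)⁻¹ = adj(I−A) / det(I−A) ≈
  [   1.57233     0.37736     1.00629]
  [   0.36478     1.20755     0.55346]
  [   0.55346     0.45283     1.87421]
The output multiplier for sector j is the column-j sum of the Leontief inverse (I − A)⁻¹ = adj(I−A) / det(I−A).
Column H of adj(I−A): (0.1500, 0.4800, 0.1800); det(I−A) = 0.3975.
m_H = (0.1500 + 0.4800 + 0.1800) / 0.3975 = 0.81 / 0.3975 ≈ 2.0377.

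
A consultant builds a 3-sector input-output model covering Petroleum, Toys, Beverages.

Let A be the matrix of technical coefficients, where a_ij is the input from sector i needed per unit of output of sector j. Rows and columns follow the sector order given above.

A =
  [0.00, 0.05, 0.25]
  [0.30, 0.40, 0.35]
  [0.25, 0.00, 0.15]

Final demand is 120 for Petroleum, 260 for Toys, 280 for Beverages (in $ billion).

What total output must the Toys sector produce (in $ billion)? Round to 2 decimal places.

I − A =
  [   1.00    -0.05    -0.25]
  [  -0.30     0.60    -0.35]
  [  -0.25     0.00     0.85]
Cofactors of I−A, C_ij = (−1)^(i+j)·(minor ij) (rows/columns in the sector order above):
  C_11 = (0.60)(0.85) − (-0.35)(0.00) = 0.5100
  C_12 = −[(-0.30)(0.85) − (-0.35)(-0.25)] = 0.3425
  C_13 = (-0.30)(0.00) − (0.60)(-0.25) = 0.1500
  C_21 = −[(-0.05)(0.85) − (-0.25)(0.00)] = 0.0425
  C_22 = (1.00)(0.85) − (-0.25)(-0.25) = 0.7875
  C_23 = −[(1.00)(0.00) − (-0.05)(-0.25)] = 0.0125
  C_31 = (-0.05)(-0.35) − (-0.25)(0.60) = 0.1675
  C_32 = −[(1.00)(-0.35) − (-0.25)(-0.30)] = 0.4250
  C_33 = (1.00)(0.60) − (-0.05)(-0.30) = 0.5850
det(I−A) = Σ_j (I−A)_1j·C_1j = (1.00)(0.5100) + (-0.05)(0.3425) + (-0.25)(0.1500) = 0.455375
adj(I−A) = Cᵀ =
  [ 0.5100   0.0425   0.1675]
  [ 0.3425   0.7875   0.4250]
  [ 0.1500   0.0125   0.5850]
(I − A)⁻¹ = adj(I−A) / det(I−A) ≈
  [   1.1200     0.0933     0.3678]
  [   0.7521     1.7293     0.9333]
  [   0.3294     0.0274     1.2847]
x = (I − A)⁻¹ d = adj(I−A)·d / det(I−A), with det(I−A) = 0.455375:
  x_1 = (0.5100·120 + 0.0425·260 + 0.1675·280) / 0.455375 = 119.15 / 0.455375 ≈ 261.65
  x_2 = (0.3425·120 + 0.7875·260 + 0.4250·280) / 0.455375 = 364.85 / 0.455375 ≈ 801.21
  x_3 = (0.1500·120 + 0.0125·260 + 0.5850·280) / 0.455375 = 185.05 / 0.455375 ≈ 406.37

x_2 = 801.21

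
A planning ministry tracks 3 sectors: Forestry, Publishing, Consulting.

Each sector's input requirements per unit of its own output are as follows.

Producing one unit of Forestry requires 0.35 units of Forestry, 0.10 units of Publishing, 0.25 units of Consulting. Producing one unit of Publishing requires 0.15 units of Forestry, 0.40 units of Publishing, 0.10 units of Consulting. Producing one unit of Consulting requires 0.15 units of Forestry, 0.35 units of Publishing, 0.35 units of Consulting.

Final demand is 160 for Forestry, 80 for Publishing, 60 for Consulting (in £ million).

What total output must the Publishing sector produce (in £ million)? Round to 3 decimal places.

x_2 = 379.334

I − A =
  [   0.65    -0.15    -0.15]
  [  -0.10     0.60    -0.35]
  [  -0.25    -0.10     0.65]
Cofactors of I−A, C_ij = (−1)^(i+j)·(minor ij) (rows/columns in the sector order above):
  C_11 = (0.60)(0.65) − (-0.35)(-0.10) = 0.3550
  C_12 = −[(-0.10)(0.65) − (-0.35)(-0.25)] = 0.1525
  C_13 = (-0.10)(-0.10) − (0.60)(-0.25) = 0.1600
  C_21 = −[(-0.15)(0.65) − (-0.15)(-0.10)] = 0.1125
  C_22 = (0.65)(0.65) − (-0.15)(-0.25) = 0.3850
  C_23 = −[(0.65)(-0.10) − (-0.15)(-0.25)] = 0.1025
  C_31 = (-0.15)(-0.35) − (-0.15)(0.60) = 0.1425
  C_32 = −[(0.65)(-0.35) − (-0.15)(-0.10)] = 0.2425
  C_33 = (0.65)(0.60) − (-0.15)(-0.10) = 0.3750
det(I−A) = Σ_j (I−A)_1j·C_1j = (0.65)(0.3550) + (-0.15)(0.1525) + (-0.15)(0.1600) = 0.183875
adj(I−A) = Cᵀ =
  [ 0.3550   0.1125   0.1425]
  [ 0.1525   0.3850   0.2425]
  [ 0.1600   0.1025   0.3750]
(I − A)⁻¹ = adj(I−A) / det(I−A) ≈
  [   1.9307     0.6118     0.7750]
  [   0.8294     2.0938     1.3188]
  [   0.8702     0.5574     2.0394]
x = (I − A)⁻¹ d = adj(I−A)·d / det(I−A), with det(I−A) = 0.183875:
  x_1 = (0.3550·160 + 0.1125·80 + 0.1425·60) / 0.183875 = 74.35 / 0.183875 ≈ 404.351
  x_2 = (0.1525·160 + 0.3850·80 + 0.2425·60) / 0.183875 = 69.75 / 0.183875 ≈ 379.334
  x_3 = (0.1600·160 + 0.1025·80 + 0.3750·60) / 0.183875 = 56.30 / 0.183875 ≈ 306.186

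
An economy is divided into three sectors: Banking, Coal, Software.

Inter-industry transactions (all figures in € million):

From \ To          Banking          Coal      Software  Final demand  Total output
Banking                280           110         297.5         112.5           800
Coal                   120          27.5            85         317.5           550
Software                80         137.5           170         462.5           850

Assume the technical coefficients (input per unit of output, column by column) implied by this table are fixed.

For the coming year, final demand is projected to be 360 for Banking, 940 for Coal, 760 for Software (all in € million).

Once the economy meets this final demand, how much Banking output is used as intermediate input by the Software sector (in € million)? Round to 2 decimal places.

Technical coefficients a_ij = z_ij / X_j:
  a_11 = 280/800 = 0.35, a_21 = 120/800 = 0.15, a_31 = 80/800 = 0.10
  a_12 = 110/550 = 0.20, a_22 = 27.5/550 = 0.05, a_32 = 137.5/550 = 0.25
  a_13 = 297.5/850 = 0.35, a_23 = 85/850 = 0.10, a_33 = 170/850 = 0.20
I − A =
  [   0.65    -0.20    -0.35]
  [  -0.15     0.95    -0.10]
  [  -0.10    -0.25     0.80]
Cofactors of I−A, C_ij = (−1)^(i+j)·(minor ij) (rows/columns in the sector order above):
  C_11 = (0.95)(0.80) − (-0.10)(-0.25) = 0.7350
  C_12 = −[(-0.15)(0.80) − (-0.10)(-0.10)] = 0.1300
  C_13 = (-0.15)(-0.25) − (0.95)(-0.10) = 0.1325
  C_21 = −[(-0.20)(0.80) − (-0.35)(-0.25)] = 0.2475
  C_22 = (0.65)(0.80) − (-0.35)(-0.10) = 0.4850
  C_23 = −[(0.65)(-0.25) − (-0.20)(-0.10)] = 0.1825
  C_31 = (-0.20)(-0.10) − (-0.35)(0.95) = 0.3525
  C_32 = −[(0.65)(-0.10) − (-0.35)(-0.15)] = 0.1175
  C_33 = (0.65)(0.95) − (-0.20)(-0.15) = 0.5875
det(I−A) = Σ_j (I−A)_1j·C_1j = (0.65)(0.7350) + (-0.20)(0.1300) + (-0.35)(0.1325) = 0.405375
adj(I−A) = Cᵀ =
  [ 0.7350   0.2475   0.3525]
  [ 0.1300   0.4850   0.1175]
  [ 0.1325   0.1825   0.5875]
(I − A)⁻¹ = adj(I−A) / det(I−A) ≈
  [   1.8131     0.6105     0.8696]
  [   0.3207     1.1964     0.2899]
  [   0.3269     0.4502     1.4493]
First solve x = (I − A)⁻¹ d = adj(I−A)·d / det(I−A); in particular x_3 = (0.1325·360 + 0.1825·940 + 0.5875·760) / 0.405375 = 665.75 / 0.405375 ≈ 1642.3065.
Intermediate flow from 1 to 3: z_13 = a_13 · x_3 = 0.35 × 665.75 / 0.405375 = 233.0125 / 0.405375 ≈ 574.81.

z_13 = 574.81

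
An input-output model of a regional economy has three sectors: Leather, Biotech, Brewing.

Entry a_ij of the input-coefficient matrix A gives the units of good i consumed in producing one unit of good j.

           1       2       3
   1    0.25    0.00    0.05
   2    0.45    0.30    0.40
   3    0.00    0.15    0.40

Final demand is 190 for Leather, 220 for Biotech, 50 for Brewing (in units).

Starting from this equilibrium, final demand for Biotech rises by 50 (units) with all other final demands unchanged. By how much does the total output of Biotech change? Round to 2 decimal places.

I − A =
  [   0.75     0.00    -0.05]
  [  -0.45     0.70    -0.40]
  [   0.00    -0.15     0.60]
Cofactors of I−A, C_ij = (−1)^(i+j)·(minor ij) (rows/columns in the sector order above):
  C_11 = (0.70)(0.60) − (-0.40)(-0.15) = 0.3600
  C_12 = −[(-0.45)(0.60) − (-0.40)(0.00)] = 0.2700
  C_13 = (-0.45)(-0.15) − (0.70)(0.00) = 0.0675
  C_21 = −[(0.00)(0.60) − (-0.05)(-0.15)] = 0.0075
  C_22 = (0.75)(0.60) − (-0.05)(0.00) = 0.4500
  C_23 = −[(0.75)(-0.15) − (0.00)(0.00)] = 0.1125
  C_31 = (0.00)(-0.40) − (-0.05)(0.70) = 0.0350
  C_32 = −[(0.75)(-0.40) − (-0.05)(-0.45)] = 0.3225
  C_33 = (0.75)(0.70) − (0.00)(-0.45) = 0.5250
det(I−A) = Σ_j (I−A)_1j·C_1j = (0.75)(0.3600) + (0.00)(0.2700) + (-0.05)(0.0675) = 0.266625
adj(I−A) = Cᵀ =
  [ 0.3600   0.0075   0.0350]
  [ 0.2700   0.4500   0.3225]
  [ 0.0675   0.1125   0.5250]
(I − A)⁻¹ = adj(I−A) / det(I−A) ≈
  [   1.3502     0.0281     0.1313]
  [   1.0127     1.6878     1.2096]
  [   0.2532     0.4219     1.9691]
Δx = (I − A)⁻¹ Δd with Δd having +50 in the Biotech component and 0 elsewhere.
So Δx_2 = L_22 · (+50), where L_22 = adj(I−A)_22 / det(I−A) = 0.4500 / 0.266625.
Δx_2 = 0.4500 × (+50) / 0.266625 = 22.50 / 0.266625 ≈ 84.39.

Δx_2 = 84.39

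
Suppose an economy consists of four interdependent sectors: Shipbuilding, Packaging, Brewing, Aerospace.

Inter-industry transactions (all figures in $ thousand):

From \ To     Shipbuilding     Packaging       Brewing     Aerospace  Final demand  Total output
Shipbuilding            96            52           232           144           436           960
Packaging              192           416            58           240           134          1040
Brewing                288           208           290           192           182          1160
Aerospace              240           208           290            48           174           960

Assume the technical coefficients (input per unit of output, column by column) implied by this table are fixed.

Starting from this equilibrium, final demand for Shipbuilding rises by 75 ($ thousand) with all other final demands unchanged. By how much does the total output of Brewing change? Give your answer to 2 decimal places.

Δx_3 = 86.07

Technical coefficients a_ij = z_ij / X_j:
  a_11 = 96/960 = 0.10, a_21 = 192/960 = 0.20, a_31 = 288/960 = 0.30, a_41 = 240/960 = 0.25
  a_12 = 52/1040 = 0.05, a_22 = 416/1040 = 0.40, a_32 = 208/1040 = 0.20, a_42 = 208/1040 = 0.20
  a_13 = 232/1160 = 0.20, a_23 = 58/1160 = 0.05, a_33 = 290/1160 = 0.25, a_43 = 290/1160 = 0.25
  a_14 = 144/960 = 0.15, a_24 = 240/960 = 0.25, a_34 = 192/960 = 0.20, a_44 = 48/960 = 0.05
I − A =
  [   0.90    -0.05    -0.20    -0.15]
  [  -0.20     0.60    -0.05    -0.25]
  [  -0.30    -0.20     0.75    -0.20]
  [  -0.25    -0.20    -0.25     0.95]
Compute the cofactors C_ij = (−1)^(i+j)·(3×3 minor ij) of I−A; the adjugate is their transpose:
adj(I−A) = Cᵀ =
  [ 0.336000   0.109125   0.133500   0.109875]
  [ 0.214875   0.489875   0.155125   0.195500]
  [ 0.244500   0.225250   0.426875   0.187750]
  [ 0.198000   0.191125   0.180125   0.343750]
det(I−A) = Σ_j (I−A)_1j·C_1j = (0.90)(0.336000) + (-0.05)(0.214875) + (-0.20)(0.244500) + (-0.15)(0.198000) = 0.21305625
(I − A)⁻¹ = adj(I−A) / det(I−A) ≈
  [   1.5770     0.5122     0.6266     0.5157]
  [   1.0085     2.2993     0.7281     0.9176]
  [   1.1476     1.0572     2.0036     0.8812]
  [   0.9293     0.8971     0.8454     1.6134]
Δx = (I − A)⁻¹ Δd with Δd having +75 in the Shipbuilding component and 0 elsewhere.
So Δx_3 = L_31 · (+75), where L_31 = adj(I−A)_31 / det(I−A) = 0.244500 / 0.21305625.
Δx_3 = 0.244500 × (+75) / 0.21305625 = 18.3375 / 0.21305625 ≈ 86.07.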